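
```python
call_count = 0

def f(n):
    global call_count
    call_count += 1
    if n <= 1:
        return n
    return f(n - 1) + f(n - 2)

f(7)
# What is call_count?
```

Calls(n) = 1 + Calls(n-1) + Calls(n-2); Calls(0)=Calls(1)=1. For n=7 this gives 41.

Answer: 41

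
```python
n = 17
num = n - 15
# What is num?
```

Trace:
`n = 17` → n = 17
`num = n - 15` → num = 2
So num = 2

Answer: 2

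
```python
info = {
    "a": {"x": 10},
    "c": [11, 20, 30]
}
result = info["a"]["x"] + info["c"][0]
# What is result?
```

Trace:
`info = { ...` → info = {'a': {'x': 10}, 'c': [11, 20, 30]}
`result = info["a"]["x"] + info["c"][0]` → result = 21
So result = 21

Answer: 21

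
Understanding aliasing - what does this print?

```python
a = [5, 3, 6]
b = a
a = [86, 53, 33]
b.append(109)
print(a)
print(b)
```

Key concept: rebinding vs mutation: a is rebound to a new list, b still points at the original.
Step by step:
`a = [5, 3, 6]` → a = [5, 3, 6]
`b = a` → b = [5, 3, 6] (same object as a)
`a = [86, 53, 33]` → a = [86, 53, 33]
`b.append(109)` → b = [5, 3, 6, 109]
`print(a)` → prints [86, 53, 33]
`print(b)` → prints [5, 3, 6, 109]

Answer:
[86, 53, 33]
[5, 3, 6, 109]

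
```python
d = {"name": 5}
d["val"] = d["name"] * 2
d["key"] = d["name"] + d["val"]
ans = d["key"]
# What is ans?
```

Trace:
`d = {"name": 5}` → d = {'name': 5}
`d["val"] = d["name"] * 2` → d = {'name': 5, 'val': 10}
`d["key"] = d["name"] + d["val"]` → d = {'name': 5, 'val': 10, 'key': 15}
`ans = d["key"]` → ans = 15
So ans = 15

Answer: 15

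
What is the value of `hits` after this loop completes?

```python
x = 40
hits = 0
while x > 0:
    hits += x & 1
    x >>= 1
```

Count set bits in 40 (binary: 0b101000)
`hits` takes the values: 0 → 1 → 2

Answer: 2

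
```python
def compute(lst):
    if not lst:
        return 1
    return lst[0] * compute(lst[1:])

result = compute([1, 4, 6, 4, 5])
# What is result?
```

Product over [1, 4, 6, 4, 5] = 1 * 4 * 6 * 4 * 5 = 480

Answer: 480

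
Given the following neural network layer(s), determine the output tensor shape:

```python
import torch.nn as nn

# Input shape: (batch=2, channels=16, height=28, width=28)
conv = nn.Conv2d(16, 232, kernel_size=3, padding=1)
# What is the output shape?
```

Input: (2, 16, 28, 28) -> Output: (2, 232, 28, 28)

Answer: (2, 232, 28, 28)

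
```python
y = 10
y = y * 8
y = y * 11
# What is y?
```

Trace:
`y = 10` → y = 10
`y = y * 8` → y = 80
`y = y * 11` → y = 880
So y = 880

Answer: 880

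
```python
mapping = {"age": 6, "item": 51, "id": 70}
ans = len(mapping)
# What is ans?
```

Trace:
`mapping = {"age": 6, "item": 51, "id": 70}` → mapping = {'age': 6, 'item': 51, 'id': 70}
`ans = len(mapping)` → ans = 3
So ans = 3

Answer: 3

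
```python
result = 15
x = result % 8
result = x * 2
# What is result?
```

Trace:
`result = 15` → result = 15
`x = result % 8` → x = 7
`result = x * 2` → result = 14
So result = 14

Answer: 14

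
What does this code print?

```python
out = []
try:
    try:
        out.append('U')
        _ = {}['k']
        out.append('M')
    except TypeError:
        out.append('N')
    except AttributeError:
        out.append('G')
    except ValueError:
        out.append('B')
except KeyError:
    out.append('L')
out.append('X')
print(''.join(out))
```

Execution trace: 'U' (try body) → 'L' (outer except KeyError) → 'X' (after the try/except). Output: ULX

Answer: ULX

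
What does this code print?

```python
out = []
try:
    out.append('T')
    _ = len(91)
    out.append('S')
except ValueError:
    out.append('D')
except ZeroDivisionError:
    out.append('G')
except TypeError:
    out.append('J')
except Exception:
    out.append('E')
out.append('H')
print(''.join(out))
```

Execution trace: 'T' (try body) → 'J' (except TypeError) → 'H' (after the try/except). Output: TJH

Answer: TJH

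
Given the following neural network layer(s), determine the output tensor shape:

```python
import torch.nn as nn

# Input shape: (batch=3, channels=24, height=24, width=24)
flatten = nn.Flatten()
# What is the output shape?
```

Input: (3, 24, 24, 24) -> Output: (3, 13824)

Answer: (3, 13824)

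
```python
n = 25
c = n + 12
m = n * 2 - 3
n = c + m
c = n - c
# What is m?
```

Trace:
`n = 25` → n = 25
`c = n + 12` → c = 37
`m = n * 2 - 3` → m = 47
`n = c + m` → n = 84
`c = n - c` → c = 47
So m = 47

Answer: 47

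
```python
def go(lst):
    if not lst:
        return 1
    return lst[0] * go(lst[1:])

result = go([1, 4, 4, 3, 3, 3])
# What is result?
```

Product over [1, 4, 4, 3, 3, 3] = 1 * 4 * 4 * 3 * 3 * 3 = 432

Answer: 432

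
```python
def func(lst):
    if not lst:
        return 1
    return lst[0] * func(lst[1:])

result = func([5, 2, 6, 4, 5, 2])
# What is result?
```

Product over [5, 2, 6, 4, 5, 2] = 5 * 2 * 6 * 4 * 5 * 2 = 2400

Answer: 2400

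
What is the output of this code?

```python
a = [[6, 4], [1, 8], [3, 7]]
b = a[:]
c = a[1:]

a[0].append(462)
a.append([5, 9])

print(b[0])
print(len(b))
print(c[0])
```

Key concept: slice with nested mutation.
Step by step:
`a = [[6, 4], [1, 8], [3, 7]]` → a = [[6, 4], [1, 8], [3, 7]]
`b = a[:]` → b = [[6, 4], [1, 8], [3, 7]]
`c = a[1:]` → c = [[1, 8], [3, 7]]
`a[0].append(462)` → a = [[6, 4, 462], [1, 8], [3, 7]]; b = [[6, 4, 462], [1, 8], [3, 7]]
`a.append([5, 9])` → a = [[6, 4, 462], [1, 8], [3, 7], [5, 9]]
`print(b[0])` → prints [6, 4, 462]
`print(len(b))` → prints 3
`print(c[0])` → prints [1, 8]

Answer:
[6, 4, 462]
3
[1, 8]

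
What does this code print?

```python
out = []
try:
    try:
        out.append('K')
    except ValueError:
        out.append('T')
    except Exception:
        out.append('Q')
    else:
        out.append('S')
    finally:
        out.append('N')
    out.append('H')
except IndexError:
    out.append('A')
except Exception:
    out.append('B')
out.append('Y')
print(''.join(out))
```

Execution trace: 'K' (inner try body, no exception) → 'S' (inner else) → 'N' (inner finally) → 'H' (try body, no exception) → 'Y' (after the try/except). Output: KSNHY

Answer: KSNHY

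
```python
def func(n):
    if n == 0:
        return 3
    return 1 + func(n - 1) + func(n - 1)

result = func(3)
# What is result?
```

func(n) = 1 + 2·func(n-1), func(0)=3. Closed form: (3+1)·2^3 - 1 = 31.

Answer: 31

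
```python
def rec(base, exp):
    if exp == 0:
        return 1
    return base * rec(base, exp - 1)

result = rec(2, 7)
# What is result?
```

rec(2, 7) = 2 * 2 * 2 * 2 * 2 * 2 * 2 = 128

Answer: 128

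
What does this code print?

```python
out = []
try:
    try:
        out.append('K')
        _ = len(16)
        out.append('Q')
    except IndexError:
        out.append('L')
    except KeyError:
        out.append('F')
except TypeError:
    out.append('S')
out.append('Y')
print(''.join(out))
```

Execution trace: 'K' (try body) → 'S' (outer except TypeError) → 'Y' (after the try/except). Output: KSY

Answer: KSY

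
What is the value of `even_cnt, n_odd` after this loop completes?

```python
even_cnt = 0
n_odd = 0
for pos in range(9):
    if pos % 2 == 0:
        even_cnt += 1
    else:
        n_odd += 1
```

Count evens and odds in range(9)
`even_cnt, n_odd` takes the values: (0, 0) → (1, 0) → (1, 1) → (2, 1) → (2, 2) → (3, 2) → (3, 3) → (4, 3) → (4, 4) → (5, 4)

Answer: 5, 4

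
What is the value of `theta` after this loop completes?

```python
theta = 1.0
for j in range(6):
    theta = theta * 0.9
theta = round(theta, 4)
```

Exponential decay: 1.0 * 0.9^6
`theta` takes the values: 1.0 → 0.9 → 0.81 → 0.729 → 0.6561 → 0.59049 → 0.531441 → 0.5314

Answer: 0.5314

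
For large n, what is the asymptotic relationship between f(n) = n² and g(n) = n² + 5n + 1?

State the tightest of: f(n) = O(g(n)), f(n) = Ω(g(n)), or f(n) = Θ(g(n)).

n² vs n² + 5n + 1: f(n) = Θ(g(n)) — they are asymptotically equivalent (lower-order terms are dominated).

Answer: f(n) = Θ(g(n)) — they are asymptotically equivalent (lower-order terms are dominated).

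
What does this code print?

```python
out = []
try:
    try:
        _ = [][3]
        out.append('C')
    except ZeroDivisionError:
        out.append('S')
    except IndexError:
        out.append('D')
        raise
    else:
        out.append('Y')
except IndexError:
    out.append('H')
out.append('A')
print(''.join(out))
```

Execution trace: 'D' (inner except IndexError) → 'H' (outer except IndexError) → 'A' (after the try/except). Output: DHA

Answer: DHA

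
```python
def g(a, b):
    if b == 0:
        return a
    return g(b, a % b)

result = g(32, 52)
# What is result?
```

g(32, 52) -> g(52, 32) -> g(32, 20) -> g(20, 12) -> g(12, 8) -> g(8, 4) -> g(4, 0) -> 4

Answer: 4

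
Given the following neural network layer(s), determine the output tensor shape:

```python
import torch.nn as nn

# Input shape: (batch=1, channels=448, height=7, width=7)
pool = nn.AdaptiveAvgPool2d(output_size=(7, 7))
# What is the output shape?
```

Input: (1, 448, 7, 7) -> Output: (1, 448, 7, 7)

Answer: (1, 448, 7, 7)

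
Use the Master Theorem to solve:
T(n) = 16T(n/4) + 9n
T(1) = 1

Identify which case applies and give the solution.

a=16, b=4, f(n)=9n. log_4(16) = 2. Since c=1 < 2, Case 1 applies: T(n) = Θ(n^log_b(a)) = O(n^2).

Answer: O(n^2) - Case 1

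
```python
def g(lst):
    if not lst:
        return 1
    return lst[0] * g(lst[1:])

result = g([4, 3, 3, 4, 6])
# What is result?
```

Product over [4, 3, 3, 4, 6] = 4 * 3 * 3 * 4 * 6 = 864

Answer: 864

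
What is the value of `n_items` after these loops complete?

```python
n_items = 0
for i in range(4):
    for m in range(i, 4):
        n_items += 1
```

Upper triangle: 4 + 3 + ... + 1
`n_items` takes the values: 0 → 1 → 2 → 3 → 4 → 5 → 6 → 7 → 8 → 9 → 10

Answer: 10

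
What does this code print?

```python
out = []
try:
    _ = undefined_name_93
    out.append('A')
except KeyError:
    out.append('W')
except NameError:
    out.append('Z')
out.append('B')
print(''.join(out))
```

Execution trace: 'Z' (except NameError) → 'B' (after the try/except). Output: ZB

Answer: ZB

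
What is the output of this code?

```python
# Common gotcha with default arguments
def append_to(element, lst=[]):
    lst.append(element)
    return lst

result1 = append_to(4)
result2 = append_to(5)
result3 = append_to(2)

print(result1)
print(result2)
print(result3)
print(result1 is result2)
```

Key concept: mutable default argument gotcha.
Step by step:
`result1 = append_to(4)` → result1 = [4]
`result2 = append_to(5)` → result1 = [4, 5] (same object as result2); result2 = [4, 5] (same object as result1)
`result3 = append_to(2)` → result1 = [4, 5, 2] (same object as result2, result3); result2 = [4, 5, 2] (same object as result1, result3); result3 = [4, 5, 2] (same object as result1, result2)
`print(result1)` → prints [4, 5, 2]
`print(result2)` → prints [4, 5, 2]
`print(result3)` → prints [4, 5, 2]
`print(result1 is result2)` → prints True

Answer:
[4, 5, 2]
[4, 5, 2]
[4, 5, 2]
True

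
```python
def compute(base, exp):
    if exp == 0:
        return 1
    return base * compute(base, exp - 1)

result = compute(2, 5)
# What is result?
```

compute(2, 5) = 2 * 2 * 2 * 2 * 2 = 32

Answer: 32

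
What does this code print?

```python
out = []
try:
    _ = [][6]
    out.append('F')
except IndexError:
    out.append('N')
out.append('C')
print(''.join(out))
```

Execution trace: 'N' (except IndexError) → 'C' (after the try/except). Output: NC

Answer: NC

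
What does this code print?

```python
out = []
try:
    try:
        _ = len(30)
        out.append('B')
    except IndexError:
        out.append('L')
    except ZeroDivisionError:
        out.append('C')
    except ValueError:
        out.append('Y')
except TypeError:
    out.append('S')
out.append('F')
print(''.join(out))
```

Execution trace: 'S' (outer except TypeError) → 'F' (after the try/except). Output: SF

Answer: SF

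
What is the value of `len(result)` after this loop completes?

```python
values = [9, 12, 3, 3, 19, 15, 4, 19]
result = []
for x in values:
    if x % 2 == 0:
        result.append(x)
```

Count even numbers in [9, 12, 3, 3, 19, 15, 4, 19]
`result` takes the values: [] → [12] → [12, 4]
So `len(result)` = 2

Answer: 2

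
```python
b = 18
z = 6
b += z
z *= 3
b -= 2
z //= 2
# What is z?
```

Trace:
`b = 18` → b = 18
`z = 6` → z = 6
`b += z` → b = 24
`z *= 3` → z = 18
`b -= 2` → b = 22
`z //= 2` → z = 9
So z = 9

Answer: 9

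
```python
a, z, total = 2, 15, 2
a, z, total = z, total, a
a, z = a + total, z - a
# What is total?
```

Trace:
`a, z, total = 2, 15, 2` → a = 2; z = 15; total = 2
`a, z, total = z, total, a` → a = 15; z = 2; total = 2
`a, z = a + total, z - a` → a = 17; z = -13
So total = 2

Answer: 2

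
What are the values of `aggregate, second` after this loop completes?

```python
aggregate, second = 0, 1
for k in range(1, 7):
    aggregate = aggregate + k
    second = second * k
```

Sum and factorial of 1 to 6
`aggregate, second` takes the values: (0, 1) → (1, 1) → (3, 1) → (3, 2) → (6, 2) → (6, 6) → (10, 6) → (10, 24) → (15, 24) → (15, 120) → (21, 120) → (21, 720)

Answer: 21, 720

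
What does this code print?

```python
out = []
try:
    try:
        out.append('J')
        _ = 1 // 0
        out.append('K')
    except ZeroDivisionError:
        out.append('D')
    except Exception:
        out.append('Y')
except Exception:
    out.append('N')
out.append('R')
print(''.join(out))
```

Execution trace: 'J' (inner try body) → 'D' (inner except ZeroDivisionError) → 'R' (after the try/except). Output: JDR

Answer: JDR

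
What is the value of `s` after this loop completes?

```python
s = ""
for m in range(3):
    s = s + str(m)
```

Concatenate digits 0 to 2
`s` takes the values: "" → "0" → "01" → "012"

Answer: "012"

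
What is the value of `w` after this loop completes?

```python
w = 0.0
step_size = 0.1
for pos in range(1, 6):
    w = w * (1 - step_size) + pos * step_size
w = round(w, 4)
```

Moving average with lr=0.1
`w` takes the values: 0.0 → 0.1 → 0.29 → 0.561 → 0.9049 → 1.31441 → 1.3144

Answer: 1.3144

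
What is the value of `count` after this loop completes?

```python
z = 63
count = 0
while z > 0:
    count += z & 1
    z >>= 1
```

Count set bits in 63 (binary: 0b111111)
`count` takes the values: 0 → 1 → 2 → 3 → 4 → 5 → 6

Answer: 6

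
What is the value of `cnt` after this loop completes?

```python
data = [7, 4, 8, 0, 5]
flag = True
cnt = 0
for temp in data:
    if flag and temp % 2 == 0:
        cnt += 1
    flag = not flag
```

Count even values at even positions
`cnt` takes the values: 0 → 1

Answer: 1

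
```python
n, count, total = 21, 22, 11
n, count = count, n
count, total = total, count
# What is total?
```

Trace:
`n, count, total = 21, 22, 11` → n = 21; count = 22; total = 11
`n, count = count, n` → n = 22; count = 21
`count, total = total, count` → count = 11; total = 21
So total = 21

Answer: 21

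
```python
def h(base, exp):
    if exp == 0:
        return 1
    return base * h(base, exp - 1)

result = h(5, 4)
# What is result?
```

h(5, 4) = 5 * 5 * 5 * 5 = 625

Answer: 625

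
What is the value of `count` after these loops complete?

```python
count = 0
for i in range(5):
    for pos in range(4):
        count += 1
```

5 * 4 = 20
`count` takes the values: 0 → 1 → 2 → 3 → 4 → 5 → 6 → 7 → 8 → 9 → 10 → 11 → 12 → 13 → 14 → 15 → 16 → 17 → 18 → 19 → 20

Answer: 20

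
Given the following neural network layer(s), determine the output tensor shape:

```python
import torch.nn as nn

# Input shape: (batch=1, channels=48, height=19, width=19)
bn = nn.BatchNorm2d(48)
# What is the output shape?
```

Input: (1, 48, 19, 19) -> Output: (1, 48, 19, 19)

Answer: (1, 48, 19, 19)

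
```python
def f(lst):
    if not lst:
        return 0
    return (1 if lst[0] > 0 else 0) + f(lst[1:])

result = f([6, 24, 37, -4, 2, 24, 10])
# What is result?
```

Count of positive elements in [6, 24, 37, -4, 2, 24, 10] = 6

Answer: 6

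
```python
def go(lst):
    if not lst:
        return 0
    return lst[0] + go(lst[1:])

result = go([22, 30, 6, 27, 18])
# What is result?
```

22 + 30 + 6 + 27 + 18 + 0 = 103

Answer: 103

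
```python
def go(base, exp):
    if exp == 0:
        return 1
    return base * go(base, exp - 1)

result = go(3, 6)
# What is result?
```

go(3, 6) = 3 * 3 * 3 * 3 * 3 * 3 = 729

Answer: 729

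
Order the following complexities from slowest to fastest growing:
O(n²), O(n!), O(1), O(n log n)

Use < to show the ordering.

Ordered by growth rate: O(1) < O(n log n) < O(n²) < O(n!)

Answer: O(1) < O(n log n) < O(n²) < O(n!)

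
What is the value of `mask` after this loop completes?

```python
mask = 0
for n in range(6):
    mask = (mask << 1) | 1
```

Build 6 consecutive 1-bits: 0b111111
`mask` takes the values: 0 → 1 → 3 → 7 → 15 → 31 → 63

Answer: 63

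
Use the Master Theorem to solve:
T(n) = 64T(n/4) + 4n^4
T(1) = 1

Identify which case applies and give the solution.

a=64, b=4, f(n)=4n^4. log_4(64) = 3. Since c=4 > 3 and the regularity condition holds (64(n/4)^4 = (64/4^4)n^4 with 64/4^4 < 1), Case 3 applies: T(n) = Θ(f(n)) = O(n^4).

Answer: O(n^4) - Case 3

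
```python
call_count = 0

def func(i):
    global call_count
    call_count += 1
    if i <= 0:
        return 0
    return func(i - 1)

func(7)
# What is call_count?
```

Linear recursion stepping by 1: 8 calls from i=7 down to ≤0.

Answer: 8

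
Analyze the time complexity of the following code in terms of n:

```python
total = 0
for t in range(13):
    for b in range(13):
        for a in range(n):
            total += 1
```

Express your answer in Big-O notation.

Each loop level contributes: 1 × 1 × n. Multiplying the contributions gives O(n).

Answer: O(n)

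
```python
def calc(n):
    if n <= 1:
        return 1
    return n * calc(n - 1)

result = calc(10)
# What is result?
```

calc(10) = 10 * 9 * 8 * 7 * 6 * 5 * 4 * 3 * 2 * 1 = 3628800

Answer: 3628800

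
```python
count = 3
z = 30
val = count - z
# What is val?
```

Trace:
`count = 3` → count = 3
`z = 30` → z = 30
`val = count - z` → val = -27
So val = -27

Answer: -27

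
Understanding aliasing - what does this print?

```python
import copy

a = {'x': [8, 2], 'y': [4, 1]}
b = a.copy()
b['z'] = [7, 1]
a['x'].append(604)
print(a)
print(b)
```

Key concept: shallow copy of dict with mutable values.
Step by step:
`a = {'x': [8, 2], 'y': [4, 1]}` → a = {'x': [8, 2], 'y': [4, 1]}
`b = a.copy()` → b = {'x': [8, 2], 'y': [4, 1]}
`b['z'] = [7, 1]` → b = {'x': [8, 2], 'y': [4, 1], 'z': [7, 1]}
`a['x'].append(604)` → a = {'x': [8, 2, 604], 'y': [4, 1]}; b = {'x': [8, 2, 604], 'y': [4, 1], 'z': [7, 1]}
`print(a)` → prints {'x': [8, 2, 604], 'y': [4, 1]}
`print(b)` → prints {'x': [8, 2, 604], 'y': [4, 1], 'z': [7, 1]}

Answer:
{'x': [8, 2, 604], 'y': [4, 1]}
{'x': [8, 2, 604], 'y': [4, 1], 'z': [7, 1]}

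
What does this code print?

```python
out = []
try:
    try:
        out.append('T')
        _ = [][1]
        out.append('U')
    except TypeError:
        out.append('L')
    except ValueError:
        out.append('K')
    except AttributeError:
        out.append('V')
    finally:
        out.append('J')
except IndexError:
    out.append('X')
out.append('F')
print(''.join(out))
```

Execution trace: 'T' (try body) → 'J' (finally) → 'X' (outer except IndexError) → 'F' (after the try/except). Output: TJXF

Answer: TJXF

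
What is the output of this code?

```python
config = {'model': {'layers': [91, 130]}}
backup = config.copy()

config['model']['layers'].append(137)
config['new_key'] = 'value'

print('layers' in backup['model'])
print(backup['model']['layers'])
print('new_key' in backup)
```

Key concept: shallow copy gotcha with nested dict.
Step by step:
`config = {'model': {'layers': [91, 130]}}` → config = {'model': {'layers': [91, 130]}}
`backup = config.copy()` → backup = {'model': {'layers': [91, 130]}}
`config['model']['layers'].append(137)` → config = {'model': {'layers': [91, 130, 137]}}; backup = {'model': {'layers': [91, 130, 137]}}
`config['new_key'] = 'value'` → config = {'model': {'layers': [91, 130, 137]}, 'new_key': 'value'}
`print('layers' in backup['model'])` → prints True
`print(backup['model']['layers'])` → prints [91, 130, 137]
`print('new_key' in backup)` → prints False

Answer:
True
[91, 130, 137]
False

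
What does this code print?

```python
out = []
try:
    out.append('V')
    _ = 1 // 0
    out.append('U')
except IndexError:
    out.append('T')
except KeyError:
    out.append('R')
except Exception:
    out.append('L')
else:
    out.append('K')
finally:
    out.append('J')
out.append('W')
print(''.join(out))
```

Execution trace: 'V' (try body) → 'L' (except Exception) → 'J' (finally) → 'W' (after the try/except). Output: VLJW

Answer: VLJW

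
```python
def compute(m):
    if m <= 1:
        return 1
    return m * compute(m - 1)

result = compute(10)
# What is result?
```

compute(10) = 10 * 9 * 8 * 7 * 6 * 5 * 4 * 3 * 2 * 1 = 3628800

Answer: 3628800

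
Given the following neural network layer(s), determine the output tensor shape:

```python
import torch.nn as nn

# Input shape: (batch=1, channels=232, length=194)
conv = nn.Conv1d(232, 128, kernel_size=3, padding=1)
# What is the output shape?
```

Input: (1, 232, 194) -> Output: (1, 128, 194)

Answer: (1, 128, 194)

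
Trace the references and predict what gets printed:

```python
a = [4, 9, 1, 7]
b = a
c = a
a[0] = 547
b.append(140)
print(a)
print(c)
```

Key concept: multiple aliases.
Step by step:
`a = [4, 9, 1, 7]` → a = [4, 9, 1, 7]
`b = a` → b = [4, 9, 1, 7] (same object as a)
`c = a` → c = [4, 9, 1, 7] (same object as a, b)
`a[0] = 547` → a = [547, 9, 1, 7] (same object as b, c); b = [547, 9, 1, 7] (same object as a, c); c = [547, 9, 1, 7] (same object as a, b)
`b.append(140)` → a = [547, 9, 1, 7, 140] (same object as b, c); b = [547, 9, 1, 7, 140] (same object as a, c); c = [547, 9, 1, 7, 140] (same object as a, b)
`print(a)` → prints [547, 9, 1, 7, 140]
`print(c)` → prints [547, 9, 1, 7, 140]

Answer:
[547, 9, 1, 7, 140]
[547, 9, 1, 7, 140]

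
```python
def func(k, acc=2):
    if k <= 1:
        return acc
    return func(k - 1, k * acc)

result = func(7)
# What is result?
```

Accumulator trace (n, acc): (7, 2) -> (6, 14) -> (5, 84) -> (4, 420) -> (3, 1680) -> (2, 5040) -> (1, 10080) -> return 10080

Answer: 10080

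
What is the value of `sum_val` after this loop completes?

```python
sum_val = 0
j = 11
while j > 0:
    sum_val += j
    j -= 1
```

Sum 11 down to 1
`sum_val` takes the values: 0 → 11 → 21 → 30 → 38 → 45 → 51 → 56 → 60 → 63 → 65 → 66

Answer: 66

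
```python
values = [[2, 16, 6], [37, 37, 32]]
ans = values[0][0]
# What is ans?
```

Trace:
`values = [[2, 16, 6], [37, 37, 32]]` → values = [[2, 16, 6], [37, 37, 32]]
`ans = values[0][0]` → ans = 2
So ans = 2

Answer: 2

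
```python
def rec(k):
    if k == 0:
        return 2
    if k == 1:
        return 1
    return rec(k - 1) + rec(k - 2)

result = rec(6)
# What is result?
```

Build up from base cases: rec(0)=2, rec(1)=1, rec(2)=3, rec(3)=4, rec(4)=7, rec(5)=11, rec(6)=18

Answer: 18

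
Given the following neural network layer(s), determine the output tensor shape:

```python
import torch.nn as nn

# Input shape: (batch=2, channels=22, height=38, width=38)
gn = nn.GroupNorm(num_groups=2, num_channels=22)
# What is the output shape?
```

Input: (2, 22, 38, 38) -> Output: (2, 22, 38, 38)

Answer: (2, 22, 38, 38)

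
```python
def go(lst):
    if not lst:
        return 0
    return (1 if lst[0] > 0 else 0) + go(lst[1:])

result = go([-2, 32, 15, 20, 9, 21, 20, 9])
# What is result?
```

Count of positive elements in [-2, 32, 15, 20, 9, 21, 20, 9] = 7

Answer: 7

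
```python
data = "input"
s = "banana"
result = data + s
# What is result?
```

Trace:
`data = "input"` → data = 'input'
`s = "banana"` → s = 'banana'
`result = data + s` → result = 'inputbanana'
So result = 'inputbanana'

Answer: 'inputbanana'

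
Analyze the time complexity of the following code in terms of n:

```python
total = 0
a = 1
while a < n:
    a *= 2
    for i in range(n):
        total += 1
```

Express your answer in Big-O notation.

Each loop level contributes: log n × n. Multiplying the contributions gives O(n log n).

Answer: O(n log n)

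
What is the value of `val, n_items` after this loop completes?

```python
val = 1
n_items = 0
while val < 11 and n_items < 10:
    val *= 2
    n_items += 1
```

Double until >= 11 or 10 iterations
`val, n_items` takes the values: (1, 0) → (2, 0) → (2, 1) → (4, 1) → (4, 2) → (8, 2) → (8, 3) → (16, 3) → (16, 4)

Answer: 16, 4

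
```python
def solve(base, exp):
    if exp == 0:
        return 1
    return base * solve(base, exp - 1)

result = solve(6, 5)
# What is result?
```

solve(6, 5) = 6 * 6 * 6 * 6 * 6 = 7776

Answer: 7776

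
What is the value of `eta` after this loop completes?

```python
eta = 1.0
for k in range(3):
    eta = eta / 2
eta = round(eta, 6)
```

Halving LR 3 times: 1 / 2^3
`eta` takes the values: 1.0 → 0.5 → 0.25 → 0.125

Answer: 0.125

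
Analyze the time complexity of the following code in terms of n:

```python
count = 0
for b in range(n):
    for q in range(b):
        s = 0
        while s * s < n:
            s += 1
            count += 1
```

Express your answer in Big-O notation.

Each loop level contributes: n × n × √n. Multiplying the contributions gives O(n^2√n).

Answer: O(n^2√n)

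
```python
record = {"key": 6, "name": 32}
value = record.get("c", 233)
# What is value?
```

Trace:
`record = {"key": 6, "name": 32}` → record = {'key': 6, 'name': 32}
`value = record.get("c", 233)` → value = 233
So value = 233

Answer: 233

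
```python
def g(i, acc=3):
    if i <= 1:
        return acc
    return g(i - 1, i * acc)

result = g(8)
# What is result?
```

Accumulator trace (n, acc): (8, 3) -> (7, 24) -> (6, 168) -> (5, 1008) -> (4, 5040) -> (3, 20160) -> (2, 60480) -> (1, 120960) -> return 120960

Answer: 120960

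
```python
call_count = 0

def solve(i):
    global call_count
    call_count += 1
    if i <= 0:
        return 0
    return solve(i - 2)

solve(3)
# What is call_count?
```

Linear recursion stepping by 2: 3 calls from i=3 down to ≤0.

Answer: 3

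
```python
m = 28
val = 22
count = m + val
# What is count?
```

Trace:
`m = 28` → m = 28
`val = 22` → val = 22
`count = m + val` → count = 50
So count = 50

Answer: 50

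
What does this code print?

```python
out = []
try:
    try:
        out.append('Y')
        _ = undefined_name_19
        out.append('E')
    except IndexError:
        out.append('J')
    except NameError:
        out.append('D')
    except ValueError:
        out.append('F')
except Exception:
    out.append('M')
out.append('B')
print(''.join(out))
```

Execution trace: 'Y' (inner try body) → 'D' (inner except NameError) → 'B' (after the try/except). Output: YDB

Answer: YDB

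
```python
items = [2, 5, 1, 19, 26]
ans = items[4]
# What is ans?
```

Trace:
`items = [2, 5, 1, 19, 26]` → items = [2, 5, 1, 19, 26]
`ans = items[4]` → ans = 26
So ans = 26

Answer: 26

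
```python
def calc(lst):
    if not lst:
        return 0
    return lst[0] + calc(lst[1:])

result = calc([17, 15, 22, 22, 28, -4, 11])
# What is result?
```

17 + 15 + 22 + 22 + 28 + (-4) + 11 + 0 = 111

Answer: 111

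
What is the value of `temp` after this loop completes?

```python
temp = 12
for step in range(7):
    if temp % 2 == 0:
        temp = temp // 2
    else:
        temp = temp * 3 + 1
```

Collatz-style transformation from 12
`temp` takes the values: 12 → 6 → 3 → 10 → 5 → 16 → 8 → 4

Answer: 4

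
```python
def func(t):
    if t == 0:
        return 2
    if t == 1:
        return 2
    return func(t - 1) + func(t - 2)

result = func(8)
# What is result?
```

Build up from base cases: func(0)=2, func(1)=2, func(2)=4, func(3)=6, func(4)=10, func(5)=16, func(6)=26, ..., func(8)=68

Answer: 68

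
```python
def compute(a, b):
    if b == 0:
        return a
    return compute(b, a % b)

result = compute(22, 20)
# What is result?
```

compute(22, 20) -> compute(20, 2) -> compute(2, 0) -> 2

Answer: 2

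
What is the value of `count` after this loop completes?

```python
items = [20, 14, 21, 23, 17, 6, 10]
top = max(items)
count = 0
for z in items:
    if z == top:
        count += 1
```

Count of max value 23 in [20, 14, 21, 23, 17, 6, 10]
`count` takes the values: 0 → 1

Answer: 1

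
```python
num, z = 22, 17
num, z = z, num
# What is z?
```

Trace:
`num, z = 22, 17` → num = 22; z = 17
`num, z = z, num` → num = 17; z = 22
So z = 22

Answer: 22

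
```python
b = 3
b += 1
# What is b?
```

Trace:
`b = 3` → b = 3
`b += 1` → b = 4
So b = 4

Answer: 4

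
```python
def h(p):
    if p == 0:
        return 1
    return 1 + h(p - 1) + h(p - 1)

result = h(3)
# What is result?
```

h(p) = 1 + 2·h(p-1), h(0)=1. Closed form: (1+1)·2^3 - 1 = 15.

Answer: 15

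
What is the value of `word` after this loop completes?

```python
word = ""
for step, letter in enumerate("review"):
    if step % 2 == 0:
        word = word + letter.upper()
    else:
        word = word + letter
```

Uppercase even positions in 'review'
`word` takes the values: "" → "R" → "Re" → "ReV" → "ReVi" → "ReViE" → "ReViEw"

Answer: "ReViEw"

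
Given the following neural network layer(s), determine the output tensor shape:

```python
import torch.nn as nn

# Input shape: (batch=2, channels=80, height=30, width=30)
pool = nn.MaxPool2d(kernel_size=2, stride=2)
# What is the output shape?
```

Input: (2, 80, 30, 30) -> Output: (2, 80, 15, 15)

Answer: (2, 80, 15, 15)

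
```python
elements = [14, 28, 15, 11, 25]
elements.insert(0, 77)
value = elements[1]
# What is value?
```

Trace:
`elements = [14, 28, 15, 11, 25]` → elements = [14, 28, 15, 11, 25]
`elements.insert(0, 77)` → elements = [77, 14, 28, 15, 11, 25]
`value = elements[1]` → value = 14
So value = 14

Answer: 14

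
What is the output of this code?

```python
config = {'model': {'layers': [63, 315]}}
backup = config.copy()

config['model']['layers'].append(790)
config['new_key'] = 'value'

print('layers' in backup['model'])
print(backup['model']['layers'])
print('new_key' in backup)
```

Key concept: shallow copy gotcha with nested dict.
Step by step:
`config = {'model': {'layers': [63, 315]}}` → config = {'model': {'layers': [63, 315]}}
`backup = config.copy()` → backup = {'model': {'layers': [63, 315]}}
`config['model']['layers'].append(790)` → config = {'model': {'layers': [63, 315, 790]}}; backup = {'model': {'layers': [63, 315, 790]}}
`config['new_key'] = 'value'` → config = {'model': {'layers': [63, 315, 790]}, 'new_key': 'value'}
`print('layers' in backup['model'])` → prints True
`print(backup['model']['layers'])` → prints [63, 315, 790]
`print('new_key' in backup)` → prints False

Answer:
True
[63, 315, 790]
False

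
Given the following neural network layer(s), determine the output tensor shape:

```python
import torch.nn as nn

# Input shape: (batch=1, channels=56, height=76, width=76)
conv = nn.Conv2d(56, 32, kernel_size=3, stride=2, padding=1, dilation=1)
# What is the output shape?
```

Input: (1, 56, 76, 76) -> Output: (1, 32, 38, 38)

Answer: (1, 32, 38, 38)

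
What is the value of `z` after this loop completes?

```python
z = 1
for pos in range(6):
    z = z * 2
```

Multiply by 2, 6 times: 1 * 2^6 = 64
`z` takes the values: 1 → 2 → 4 → 8 → 16 → 32 → 64

Answer: 64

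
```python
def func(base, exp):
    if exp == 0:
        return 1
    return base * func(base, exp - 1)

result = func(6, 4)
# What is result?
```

func(6, 4) = 6 * 6 * 6 * 6 = 1296

Answer: 1296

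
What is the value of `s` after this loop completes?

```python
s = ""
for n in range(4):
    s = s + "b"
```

Repeat 'b' 4 times
`s` takes the values: "" → "b" → "bb" → "bbb" → "bbbb"

Answer: "bbbb"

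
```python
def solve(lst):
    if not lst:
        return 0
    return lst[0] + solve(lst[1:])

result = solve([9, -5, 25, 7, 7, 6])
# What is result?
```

9 + (-5) + 25 + 7 + 7 + 6 + 0 = 49

Answer: 49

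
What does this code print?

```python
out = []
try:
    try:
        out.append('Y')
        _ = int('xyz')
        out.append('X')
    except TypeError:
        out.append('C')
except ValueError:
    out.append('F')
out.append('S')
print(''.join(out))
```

Execution trace: 'Y' (try body) → 'F' (outer except ValueError) → 'S' (after the try/except). Output: YFS

Answer: YFS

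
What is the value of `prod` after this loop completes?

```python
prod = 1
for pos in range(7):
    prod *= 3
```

3^7 = 2187
`prod` takes the values: 1 → 3 → 9 → 27 → 81 → 243 → 729 → 2187

Answer: 2187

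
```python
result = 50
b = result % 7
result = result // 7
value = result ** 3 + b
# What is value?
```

Trace:
`result = 50` → result = 50
`b = result % 7` → b = 1
`result = result // 7` → result = 7
`value = result ** 3 + b` → value = 344
So value = 344

Answer: 344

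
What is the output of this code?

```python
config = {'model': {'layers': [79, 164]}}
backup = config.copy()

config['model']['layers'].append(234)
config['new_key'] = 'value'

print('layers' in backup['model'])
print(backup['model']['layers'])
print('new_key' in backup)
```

Key concept: shallow copy gotcha with nested dict.
Step by step:
`config = {'model': {'layers': [79, 164]}}` → config = {'model': {'layers': [79, 164]}}
`backup = config.copy()` → backup = {'model': {'layers': [79, 164]}}
`config['model']['layers'].append(234)` → config = {'model': {'layers': [79, 164, 234]}}; backup = {'model': {'layers': [79, 164, 234]}}
`config['new_key'] = 'value'` → config = {'model': {'layers': [79, 164, 234]}, 'new_key': 'value'}
`print('layers' in backup['model'])` → prints True
`print(backup['model']['layers'])` → prints [79, 164, 234]
`print('new_key' in backup)` → prints False

Answer:
True
[79, 164, 234]
False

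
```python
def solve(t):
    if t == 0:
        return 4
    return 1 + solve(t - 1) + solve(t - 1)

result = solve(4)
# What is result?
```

solve(t) = 1 + 2·solve(t-1), solve(0)=4. Closed form: (4+1)·2^4 - 1 = 79.

Answer: 79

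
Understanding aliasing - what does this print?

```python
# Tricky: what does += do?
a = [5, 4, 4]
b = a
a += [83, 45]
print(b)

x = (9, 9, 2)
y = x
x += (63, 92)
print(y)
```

Key concept: += behavior differs for mutable vs immutable.
Step by step:
`a = [5, 4, 4]` → a = [5, 4, 4]
`b = a` → b = [5, 4, 4] (same object as a)
`a += [83, 45]` → a = [5, 4, 4, 83, 45] (same object as b); b = [5, 4, 4, 83, 45] (same object as a)
`print(b)` → prints [5, 4, 4, 83, 45]
`x = (9, 9, 2)` → x = (9, 9, 2)
`y = x` → y = (9, 9, 2)
`x += (63, 92)` → x = (9, 9, 2, 63, 92)
`print(y)` → prints (9, 9, 2)

Answer:
[5, 4, 4, 83, 45]
(9, 9, 2)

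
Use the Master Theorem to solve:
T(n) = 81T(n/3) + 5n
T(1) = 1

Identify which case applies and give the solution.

a=81, b=3, f(n)=5n. log_3(81) = 4. Since c=1 < 4, Case 1 applies: T(n) = Θ(n^log_b(a)) = O(n^4).

Answer: O(n^4) - Case 1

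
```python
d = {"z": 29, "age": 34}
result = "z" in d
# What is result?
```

Trace:
`d = {"z": 29, "age": 34}` → d = {'z': 29, 'age': 34}
`result = "z" in d` → result = True
So result = True

Answer: True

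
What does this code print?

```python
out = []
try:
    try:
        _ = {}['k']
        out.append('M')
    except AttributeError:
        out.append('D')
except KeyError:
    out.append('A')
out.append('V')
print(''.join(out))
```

Execution trace: 'A' (outer except KeyError) → 'V' (after the try/except). Output: AV

Answer: AV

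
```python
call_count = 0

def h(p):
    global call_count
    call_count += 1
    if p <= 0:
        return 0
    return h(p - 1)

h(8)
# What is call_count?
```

Linear recursion stepping by 1: 9 calls from p=8 down to ≤0.

Answer: 9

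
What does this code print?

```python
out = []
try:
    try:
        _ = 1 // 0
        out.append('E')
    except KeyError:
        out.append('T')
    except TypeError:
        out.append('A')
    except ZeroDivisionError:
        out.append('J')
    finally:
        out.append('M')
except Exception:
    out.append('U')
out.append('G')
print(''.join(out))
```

Execution trace: 'J' (inner except ZeroDivisionError) → 'M' (inner finally) → 'G' (after the try/except). Output: JMG

Answer: JMG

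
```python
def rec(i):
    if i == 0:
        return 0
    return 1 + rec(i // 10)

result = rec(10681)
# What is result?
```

Count of digits of 10681: 5

Answer: 5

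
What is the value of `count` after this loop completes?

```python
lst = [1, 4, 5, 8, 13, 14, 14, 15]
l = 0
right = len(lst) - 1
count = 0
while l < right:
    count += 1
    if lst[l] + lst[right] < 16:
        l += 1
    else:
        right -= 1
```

Steps to find pair summing to 16
`count` takes the values: 0 → 1 → 2 → 3 → 4 → 5 → 6 → 7

Answer: 7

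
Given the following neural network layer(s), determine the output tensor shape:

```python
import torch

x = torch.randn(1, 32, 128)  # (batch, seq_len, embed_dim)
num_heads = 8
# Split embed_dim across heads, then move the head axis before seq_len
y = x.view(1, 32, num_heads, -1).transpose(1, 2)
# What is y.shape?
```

Input: (1, 32, 128) -> head_dim = 128 // 8 = 16; after view: (1, 32, 8, 16) -> after transpose(1, 2): (1, 8, 32, 16) -> Output: (1, 8, 32, 16)

Answer: (1, 8, 32, 16)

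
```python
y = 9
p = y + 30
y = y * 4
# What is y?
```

Trace:
`y = 9` → y = 9
`p = y + 30` → p = 39
`y = y * 4` → y = 36
So y = 36

Answer: 36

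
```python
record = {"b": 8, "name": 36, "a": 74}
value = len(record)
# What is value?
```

Trace:
`record = {"b": 8, "name": 36, "a": 74}` → record = {'b': 8, 'name': 36, 'a': 74}
`value = len(record)` → value = 3
So value = 3

Answer: 3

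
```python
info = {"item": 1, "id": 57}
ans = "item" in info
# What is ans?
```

Trace:
`info = {"item": 1, "id": 57}` → info = {'item': 1, 'id': 57}
`ans = "item" in info` → ans = True
So ans = True

Answer: True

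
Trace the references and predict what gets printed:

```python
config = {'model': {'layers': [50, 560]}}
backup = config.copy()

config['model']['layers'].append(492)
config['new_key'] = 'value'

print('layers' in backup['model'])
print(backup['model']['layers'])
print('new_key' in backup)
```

Key concept: shallow copy gotcha with nested dict.
Step by step:
`config = {'model': {'layers': [50, 560]}}` → config = {'model': {'layers': [50, 560]}}
`backup = config.copy()` → backup = {'model': {'layers': [50, 560]}}
`config['model']['layers'].append(492)` → config = {'model': {'layers': [50, 560, 492]}}; backup = {'model': {'layers': [50, 560, 492]}}
`config['new_key'] = 'value'` → config = {'model': {'layers': [50, 560, 492]}, 'new_key': 'value'}
`print('layers' in backup['model'])` → prints True
`print(backup['model']['layers'])` → prints [50, 560, 492]
`print('new_key' in backup)` → prints False

Answer:
True
[50, 560, 492]
False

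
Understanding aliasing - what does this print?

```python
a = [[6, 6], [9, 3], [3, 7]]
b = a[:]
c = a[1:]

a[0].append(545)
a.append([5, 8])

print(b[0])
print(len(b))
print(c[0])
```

Key concept: slice with nested mutation.
Step by step:
`a = [[6, 6], [9, 3], [3, 7]]` → a = [[6, 6], [9, 3], [3, 7]]
`b = a[:]` → b = [[6, 6], [9, 3], [3, 7]]
`c = a[1:]` → c = [[9, 3], [3, 7]]
`a[0].append(545)` → a = [[6, 6, 545], [9, 3], [3, 7]]; b = [[6, 6, 545], [9, 3], [3, 7]]
`a.append([5, 8])` → a = [[6, 6, 545], [9, 3], [3, 7], [5, 8]]
`print(b[0])` → prints [6, 6, 545]
`print(len(b))` → prints 3
`print(c[0])` → prints [9, 3]

Answer:
[6, 6, 545]
3
[9, 3]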